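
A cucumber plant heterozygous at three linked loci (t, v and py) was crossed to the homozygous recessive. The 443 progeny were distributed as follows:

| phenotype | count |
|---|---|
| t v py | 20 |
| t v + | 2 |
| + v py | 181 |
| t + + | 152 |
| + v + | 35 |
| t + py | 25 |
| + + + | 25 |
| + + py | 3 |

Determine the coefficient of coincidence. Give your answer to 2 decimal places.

The two most frequent reciprocal classes, + v py and t + +, are the parental types, so the F1 was + v py / t + +.
The two rarest classes, + + py and t v +, are the double crossovers. Comparing them with the parentals, only the v allele has switched, so v is the middle locus and the order is py – v – t.
py–v: (60 + 5)/443 = 0.1467; v–t: (45 + 5)/443 = 0.1129.
Expected DCO frequency = 0.1467 × 0.1129 ≈ 0.01656; observed = 5/443 ≈ 0.01129.
Coefficient of coincidence = 0.01129/0.01656 ≈ 0.68.

0.68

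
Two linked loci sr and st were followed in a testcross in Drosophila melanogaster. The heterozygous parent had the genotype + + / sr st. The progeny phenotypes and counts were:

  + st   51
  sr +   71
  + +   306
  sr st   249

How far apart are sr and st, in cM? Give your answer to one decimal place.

18.0 cM

The recombinant classes are + st and sr +: 51 + 71 = 122.
Recombination frequency = 122/677 = 0.1802 ≈ 18.0%, i.e. 18.0 cM.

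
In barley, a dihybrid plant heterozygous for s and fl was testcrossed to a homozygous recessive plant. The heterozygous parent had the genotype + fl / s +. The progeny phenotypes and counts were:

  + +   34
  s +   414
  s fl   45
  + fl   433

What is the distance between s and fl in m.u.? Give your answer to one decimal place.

8.5 m.u.

The recombinant classes are + + and s fl: 34 + 45 = 79.
Recombination frequency = 79/926 = 0.0853 ≈ 8.5%, i.e. 8.5 m.u.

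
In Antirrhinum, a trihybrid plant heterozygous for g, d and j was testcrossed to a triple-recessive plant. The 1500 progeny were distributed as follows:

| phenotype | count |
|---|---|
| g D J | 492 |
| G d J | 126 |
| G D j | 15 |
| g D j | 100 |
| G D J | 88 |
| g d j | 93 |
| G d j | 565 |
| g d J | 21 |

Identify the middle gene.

The two most frequent reciprocal classes, g D J and G d j, are the parental types, so the F1 was g D J / G d j.
The two rarest classes, g d J and G D j, are the double crossovers. Comparing them with the parentals, only the d allele has switched, so d is the middle locus and the order is g – d – j.

d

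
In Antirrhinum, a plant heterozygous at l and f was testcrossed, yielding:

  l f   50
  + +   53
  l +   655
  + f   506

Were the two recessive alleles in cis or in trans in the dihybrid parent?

trans

The two most frequent classes are + f (506) and l + (655); these are the parental (non-recombinant) types.
So the F1 carried + f on one chromosome and l + on the other — the recessive alleles are on opposite chromosomes (trans / repulsion).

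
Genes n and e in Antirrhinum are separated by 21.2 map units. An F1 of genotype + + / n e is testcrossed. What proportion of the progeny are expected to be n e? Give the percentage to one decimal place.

39.4%

A map distance of 21.2 map units corresponds to a recombination frequency of 0.212.
The F1 is + + / n e, so n e is a parental gamete class with expected frequency (1 − r)/2 = 0.788/2 = 0.3940.
That is 0.3940 = 39.4% of the progeny.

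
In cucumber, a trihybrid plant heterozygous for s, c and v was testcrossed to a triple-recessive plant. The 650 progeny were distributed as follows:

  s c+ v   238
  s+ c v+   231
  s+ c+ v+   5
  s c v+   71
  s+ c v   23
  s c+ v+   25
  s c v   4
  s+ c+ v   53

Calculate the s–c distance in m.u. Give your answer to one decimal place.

The two most frequent reciprocal classes, s+ c v+ and s c+ v, are the parental types, so the F1 was s+ c v+ / s c+ v.
The two rarest classes, s+ c+ v+ and s c v, are the double crossovers. Comparing them with the parentals, only the c allele has switched, so c is the middle locus and the order is s – c – v.
Crossovers in the s–c interval produce the single-crossover classes s c v+ and s+ c+ v (71 + 53 = 124) plus the double crossovers (9).
RF(s–c) = (124 + 9) / 650 = 133/650 = 0.2046 → 20.5 m.u.

20.5 m.u.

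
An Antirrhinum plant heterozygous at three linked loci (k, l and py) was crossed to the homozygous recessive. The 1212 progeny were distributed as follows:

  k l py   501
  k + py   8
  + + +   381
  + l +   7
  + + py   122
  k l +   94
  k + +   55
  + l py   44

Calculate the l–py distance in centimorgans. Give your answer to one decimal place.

The two most frequent reciprocal classes, + + + and k l py, are the parental types, so the F1 was + + + / k l py.
The two rarest classes, + l + and k + py, are the double crossovers. Comparing them with the parentals, only the l allele has switched, so l is the middle locus and the order is py – l – k.
Crossovers in the py–l interval produce the single-crossover classes + + py and k l + (122 + 94 = 216) plus the double crossovers (15).
RF(py–l) = (216 + 15) / 1212 = 231/1212 = 0.1906 → 19.1 centimorgans.

19.1 centimorgans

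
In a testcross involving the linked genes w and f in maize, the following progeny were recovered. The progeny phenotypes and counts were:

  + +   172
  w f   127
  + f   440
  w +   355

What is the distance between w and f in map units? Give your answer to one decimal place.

27.3 map units

The two most frequent classes, + f (440) and w + (355), are the parental types, so the F1 was + f / w +.
The recombinant classes are + + and w f: 172 + 127 = 299.
Recombination frequency = 299/1094 = 0.2733 ≈ 27.3%, i.e. 27.3 map units.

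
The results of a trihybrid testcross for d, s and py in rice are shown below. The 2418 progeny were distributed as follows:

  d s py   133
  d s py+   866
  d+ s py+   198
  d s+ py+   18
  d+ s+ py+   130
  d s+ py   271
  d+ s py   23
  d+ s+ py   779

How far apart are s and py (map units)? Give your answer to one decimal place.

The two most frequent reciprocal classes, d s py+ and d+ s+ py, are the parental types, so the F1 was d s py+ / d+ s+ py.
The two rarest classes, d s+ py+ and d+ s py, are the double crossovers. Comparing them with the parentals, only the s allele has switched, so s is the middle locus and the order is d – s – py.
Crossovers in the s–py interval produce the single-crossover classes d s py and d+ s+ py+ (133 + 130 = 263) plus the double crossovers (41).
RF(s–py) = (263 + 41) / 2418 = 304/2418 = 0.1257 → 12.6 map units.

12.6 map units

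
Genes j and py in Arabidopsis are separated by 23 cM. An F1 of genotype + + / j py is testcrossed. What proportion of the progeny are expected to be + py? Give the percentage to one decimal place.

11.5%

A map distance of 23 cM corresponds to a recombination frequency of 0.230.
The F1 is + + / j py, so + py is a recombinant gamete class with expected frequency r/2 = 0.230/2 = 0.1150.
That is 0.1150 = 11.5% of the progeny.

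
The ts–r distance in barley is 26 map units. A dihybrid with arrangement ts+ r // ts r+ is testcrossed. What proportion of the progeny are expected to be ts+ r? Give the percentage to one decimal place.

37.0%

A map distance of 26 map units corresponds to a recombination frequency of 0.260.
The F1 is ts+ r / ts r+, so ts+ r is a parental gamete class with expected frequency (1 − r)/2 = 0.740/2 = 0.3700.
That is 0.3700 = 37.0% of the progeny.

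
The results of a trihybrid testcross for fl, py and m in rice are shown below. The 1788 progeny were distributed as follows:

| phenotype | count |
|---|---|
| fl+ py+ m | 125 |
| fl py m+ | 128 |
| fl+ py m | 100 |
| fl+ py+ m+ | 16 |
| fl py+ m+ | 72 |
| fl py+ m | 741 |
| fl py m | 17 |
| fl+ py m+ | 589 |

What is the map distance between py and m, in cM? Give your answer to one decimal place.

11.5 cM

The two most frequent reciprocal classes, fl py+ m and fl+ py m+, are the parental types, so the F1 was fl py+ m / fl+ py m+.
The two rarest classes, fl py m and fl+ py+ m+, are the double crossovers. Comparing them with the parentals, only the py allele has switched, so py is the middle locus and the order is fl – py – m.
Crossovers in the py–m interval produce the single-crossover classes fl py+ m+ and fl+ py m (72 + 100 = 172) plus the double crossovers (33).
RF(py–m) = (172 + 33) / 1788 = 205/1788 = 0.1147 → 11.5 cM.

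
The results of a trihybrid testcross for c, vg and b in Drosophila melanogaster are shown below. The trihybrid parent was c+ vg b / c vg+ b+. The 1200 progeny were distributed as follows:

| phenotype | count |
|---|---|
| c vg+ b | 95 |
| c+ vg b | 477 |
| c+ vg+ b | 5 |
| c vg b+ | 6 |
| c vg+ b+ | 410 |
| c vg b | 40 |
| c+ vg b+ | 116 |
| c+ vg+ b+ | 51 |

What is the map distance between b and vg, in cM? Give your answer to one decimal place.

18.5 cM

The two rarest classes, c+ vg+ b and c vg b+, are the double crossovers. Comparing them with the parentals, only the vg allele has switched, so vg is the middle locus and the order is b – vg – c.
Crossovers in the b–vg interval produce the single-crossover classes c+ vg b+ and c vg+ b (116 + 95 = 211) plus the double crossovers (11).
RF(b–vg) = (211 + 11) / 1200 = 222/1200 = 0.1850 → 18.5 cM.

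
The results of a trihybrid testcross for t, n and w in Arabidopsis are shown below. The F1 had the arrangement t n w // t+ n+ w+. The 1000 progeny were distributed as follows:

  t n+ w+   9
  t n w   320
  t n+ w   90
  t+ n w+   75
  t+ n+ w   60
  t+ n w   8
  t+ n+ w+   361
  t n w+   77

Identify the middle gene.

The two rarest classes, t+ n w and t n+ w+, are the double crossovers. Comparing them with the parentals, only the t allele has switched, so t is the middle locus and the order is w – t – n.

t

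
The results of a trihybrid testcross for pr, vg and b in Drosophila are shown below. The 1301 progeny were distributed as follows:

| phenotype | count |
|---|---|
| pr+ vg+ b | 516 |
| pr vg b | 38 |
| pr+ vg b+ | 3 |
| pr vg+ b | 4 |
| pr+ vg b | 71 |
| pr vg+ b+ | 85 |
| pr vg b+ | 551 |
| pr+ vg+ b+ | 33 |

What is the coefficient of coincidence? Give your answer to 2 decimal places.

0.72

The two most frequent reciprocal classes, pr vg b+ and pr+ vg+ b, are the parental types, so the F1 was pr vg b+ / pr+ vg+ b.
The two rarest classes, pr+ vg b+ and pr vg+ b, are the double crossovers. Comparing them with the parentals, only the pr allele has switched, so pr is the middle locus and the order is b – pr – vg.
b–pr: (71 + 7)/1301 = 0.0600; pr–vg: (156 + 7)/1301 = 0.1253.
Expected DCO frequency = 0.0600 × 0.1253 ≈ 0.00752; observed = 7/1301 ≈ 0.00538.
Coefficient of coincidence = 0.00538/0.00752 ≈ 0.72.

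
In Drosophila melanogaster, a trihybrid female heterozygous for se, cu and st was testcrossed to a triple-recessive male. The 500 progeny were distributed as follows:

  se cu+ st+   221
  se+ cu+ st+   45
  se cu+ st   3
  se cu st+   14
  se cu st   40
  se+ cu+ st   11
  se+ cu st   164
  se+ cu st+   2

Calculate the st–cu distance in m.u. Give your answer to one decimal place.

6.0 m.u.

The two most frequent reciprocal classes, se+ cu st and se cu+ st+, are the parental types, so the F1 was se+ cu st / se cu+ st+.
The two rarest classes, se+ cu st+ and se cu+ st, are the double crossovers. Comparing them with the parentals, only the st allele has switched, so st is the middle locus and the order is cu – st – se.
Crossovers in the cu–st interval produce the single-crossover classes se+ cu+ st and se cu st+ (11 + 14 = 25) plus the double crossovers (5).
RF(cu–st) = (25 + 5) / 500 = 30/500 = 0.0600 → 6.0 m.u.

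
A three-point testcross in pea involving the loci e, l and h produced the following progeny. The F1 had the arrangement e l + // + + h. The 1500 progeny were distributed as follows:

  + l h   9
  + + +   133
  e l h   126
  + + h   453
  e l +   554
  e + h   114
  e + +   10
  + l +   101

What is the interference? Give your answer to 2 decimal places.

0.56

The two rarest classes, e + + and + l h, are the double crossovers. Comparing them with the parentals, only the l allele has switched, so l is the middle locus and the order is e – l – h.
e–l: (215 + 19)/1500 = 0.1560; l–h: (259 + 19)/1500 = 0.1853.
Expected DCO frequency = 0.1560 × 0.1853 ≈ 0.02891; observed = 19/1500 ≈ 0.01267.
Coefficient of coincidence = 0.01267/0.02891 ≈ 0.44; interference = 1 − 0.44 = 0.56.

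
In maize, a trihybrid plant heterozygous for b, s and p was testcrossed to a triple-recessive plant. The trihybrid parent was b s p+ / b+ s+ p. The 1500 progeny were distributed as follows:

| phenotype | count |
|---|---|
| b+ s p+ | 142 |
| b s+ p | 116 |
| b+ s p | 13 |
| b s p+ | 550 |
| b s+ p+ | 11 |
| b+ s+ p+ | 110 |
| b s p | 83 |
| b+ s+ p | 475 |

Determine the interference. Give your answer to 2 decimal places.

0.41

The two rarest classes, b s+ p+ and b+ s p, are the double crossovers. Comparing them with the parentals, only the s allele has switched, so s is the middle locus and the order is p – s – b.
p–s: (193 + 24)/1500 = 0.1447; s–b: (258 + 24)/1500 = 0.1880.
Expected DCO frequency = 0.1447 × 0.1880 ≈ 0.02720; observed = 24/1500 ≈ 0.01600.
Coefficient of coincidence = 0.01600/0.02720 ≈ 0.59; interference = 1 − 0.59 = 0.41.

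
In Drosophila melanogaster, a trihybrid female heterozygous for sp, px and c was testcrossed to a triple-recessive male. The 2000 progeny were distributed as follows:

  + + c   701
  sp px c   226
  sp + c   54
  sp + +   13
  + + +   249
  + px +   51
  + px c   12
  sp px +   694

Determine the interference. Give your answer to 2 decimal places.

The two most frequent reciprocal classes, sp px + and + + c, are the parental types, so the F1 was sp px + / + + c.
The two rarest classes, sp + + and + px c, are the double crossovers. Comparing them with the parentals, only the px allele has switched, so px is the middle locus and the order is sp – px – c.
sp–px: (105 + 25)/2000 = 0.0650; px–c: (475 + 25)/2000 = 0.2500.
Expected DCO frequency = 0.0650 × 0.2500 ≈ 0.01625; observed = 25/2000 ≈ 0.01250.
Coefficient of coincidence = 0.01250/0.01625 ≈ 0.77; interference = 1 − 0.77 = 0.23.

0.23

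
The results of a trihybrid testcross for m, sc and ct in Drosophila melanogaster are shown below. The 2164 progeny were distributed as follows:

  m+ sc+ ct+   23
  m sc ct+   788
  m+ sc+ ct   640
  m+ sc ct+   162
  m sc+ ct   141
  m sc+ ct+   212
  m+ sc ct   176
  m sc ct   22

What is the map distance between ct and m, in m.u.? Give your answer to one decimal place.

The two most frequent reciprocal classes, m+ sc+ ct and m sc ct+, are the parental types, so the F1 was m+ sc+ ct / m sc ct+.
The two rarest classes, m+ sc+ ct+ and m sc ct, are the double crossovers. Comparing them with the parentals, only the ct allele has switched, so ct is the middle locus and the order is sc – ct – m.
Crossovers in the ct–m interval produce the single-crossover classes m sc+ ct and m+ sc ct+ (141 + 162 = 303) plus the double crossovers (45).
RF(ct–m) = (303 + 45) / 2164 = 348/2164 = 0.1608 → 16.1 m.u.

16.1 m.u.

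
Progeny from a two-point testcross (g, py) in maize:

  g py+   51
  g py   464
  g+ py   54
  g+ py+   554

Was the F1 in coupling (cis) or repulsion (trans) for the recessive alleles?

The two most frequent classes are g+ py+ (554) and g py (464); these are the parental (non-recombinant) types.
So the F1 carried g+ py+ on one chromosome and g py on the other — the recessive alleles are on the same chromosome (cis / coupling).

cis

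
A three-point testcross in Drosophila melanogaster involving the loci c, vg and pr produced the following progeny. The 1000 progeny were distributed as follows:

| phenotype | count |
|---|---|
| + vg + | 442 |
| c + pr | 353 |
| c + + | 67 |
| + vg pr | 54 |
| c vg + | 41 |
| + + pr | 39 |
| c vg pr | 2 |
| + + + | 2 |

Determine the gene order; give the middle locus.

vg

The two most frequent reciprocal classes, c + pr and + vg +, are the parental types, so the F1 was c + pr / + vg +.
The two rarest classes, c vg pr and + + +, are the double crossovers. Comparing them with the parentals, only the vg allele has switched, so vg is the middle locus and the order is pr – vg – c.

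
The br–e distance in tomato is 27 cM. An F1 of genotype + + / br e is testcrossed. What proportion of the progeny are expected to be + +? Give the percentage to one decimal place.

36.5%

A map distance of 27 cM corresponds to a recombination frequency of 0.270.
The F1 is + + / br e, so + + is a parental gamete class with expected frequency (1 − r)/2 = 0.730/2 = 0.3650.
That is 0.3650 = 36.5% of the progeny.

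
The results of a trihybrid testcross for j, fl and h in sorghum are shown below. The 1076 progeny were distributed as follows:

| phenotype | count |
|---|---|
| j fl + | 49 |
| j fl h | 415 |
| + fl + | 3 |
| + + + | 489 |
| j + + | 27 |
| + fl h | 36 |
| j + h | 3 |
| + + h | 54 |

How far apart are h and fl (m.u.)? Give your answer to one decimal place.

10.1 m.u.

The two most frequent reciprocal classes, + + + and j fl h, are the parental types, so the F1 was + + + / j fl h.
The two rarest classes, + fl + and j + h, are the double crossovers. Comparing them with the parentals, only the fl allele has switched, so fl is the middle locus and the order is h – fl – j.
Crossovers in the h–fl interval produce the single-crossover classes + + h and j fl + (54 + 49 = 103) plus the double crossovers (6).
RF(h–fl) = (103 + 6) / 1076 = 109/1076 = 0.1013 → 10.1 m.u.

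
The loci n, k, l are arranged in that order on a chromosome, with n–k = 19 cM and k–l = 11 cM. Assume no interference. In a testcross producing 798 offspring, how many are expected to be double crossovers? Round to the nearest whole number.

17

Map distances give recombination frequencies of 0.190 and 0.110 for the two intervals.
With no interference, expected double-crossover frequency = 0.190 × 0.110 = 0.02090.
Expected number = 0.02090 × 798 = 16.68 ≈ 17.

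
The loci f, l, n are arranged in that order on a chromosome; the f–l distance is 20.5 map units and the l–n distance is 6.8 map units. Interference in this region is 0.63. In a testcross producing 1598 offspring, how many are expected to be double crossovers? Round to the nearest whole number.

8

Map distances give recombination frequencies of 0.205 and 0.068 for the two intervals.
With interference 0.63 (so coincidence = 0.37), expected double-crossover frequency = 0.205 × 0.068 × 0.37 = 0.00516.
Expected number = 0.00516 × 1598 = 8.24 ≈ 8.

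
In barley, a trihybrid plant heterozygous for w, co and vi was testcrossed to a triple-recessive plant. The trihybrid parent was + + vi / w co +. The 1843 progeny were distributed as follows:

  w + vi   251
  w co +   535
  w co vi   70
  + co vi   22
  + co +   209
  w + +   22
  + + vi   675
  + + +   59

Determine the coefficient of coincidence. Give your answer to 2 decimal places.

The two rarest classes, + co vi and w + +, are the double crossovers. Comparing them with the parentals, only the co allele has switched, so co is the middle locus and the order is vi – co – w.
vi–co: (129 + 44)/1843 = 0.0939; co–w: (460 + 44)/1843 = 0.2735.
Expected DCO frequency = 0.0939 × 0.2735 ≈ 0.02568; observed = 44/1843 ≈ 0.02387.
Coefficient of coincidence = 0.02387/0.02568 ≈ 0.93.

0.93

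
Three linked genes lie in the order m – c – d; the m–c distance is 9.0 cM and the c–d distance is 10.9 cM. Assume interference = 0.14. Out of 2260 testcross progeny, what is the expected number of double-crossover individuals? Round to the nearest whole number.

Map distances give recombination frequencies of 0.090 and 0.109 for the two intervals.
With interference 0.14 (so coincidence = 0.86), expected double-crossover frequency = 0.090 × 0.109 × 0.86 = 0.00844.
Expected number = 0.00844 × 2260 = 19.07 ≈ 19.

19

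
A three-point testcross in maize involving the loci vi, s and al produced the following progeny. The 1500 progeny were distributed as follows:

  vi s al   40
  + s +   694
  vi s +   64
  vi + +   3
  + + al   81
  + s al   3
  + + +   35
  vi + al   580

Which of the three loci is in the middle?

The two most frequent reciprocal classes, + s + and vi + al, are the parental types, so the F1 was + s + / vi + al.
The two rarest classes, + s al and vi + +, are the double crossovers. Comparing them with the parentals, only the al allele has switched, so al is the middle locus and the order is vi – al – s.

al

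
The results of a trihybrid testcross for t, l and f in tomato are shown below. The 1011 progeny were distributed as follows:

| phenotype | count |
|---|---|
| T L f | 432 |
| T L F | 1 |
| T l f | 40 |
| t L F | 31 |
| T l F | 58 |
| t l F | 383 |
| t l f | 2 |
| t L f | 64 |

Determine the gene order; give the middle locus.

f

The two most frequent reciprocal classes, t l F and T L f, are the parental types, so the F1 was t l F / T L f.
The two rarest classes, t l f and T L F, are the double crossovers. Comparing them with the parentals, only the f allele has switched, so f is the middle locus and the order is t – f – l.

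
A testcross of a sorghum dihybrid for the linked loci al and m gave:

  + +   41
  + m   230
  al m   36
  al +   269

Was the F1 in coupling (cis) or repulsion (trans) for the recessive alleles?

trans

The two most frequent classes are + m (230) and al + (269); these are the parental (non-recombinant) types.
So the F1 carried + m on one chromosome and al + on the other — the recessive alleles are on opposite chromosomes (trans / repulsion).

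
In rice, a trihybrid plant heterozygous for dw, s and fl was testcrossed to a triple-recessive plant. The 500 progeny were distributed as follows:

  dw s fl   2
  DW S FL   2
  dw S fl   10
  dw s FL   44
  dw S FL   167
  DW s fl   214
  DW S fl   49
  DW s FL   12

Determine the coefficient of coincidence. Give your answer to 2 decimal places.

0.79

The two most frequent reciprocal classes, DW s fl and dw S FL, are the parental types, so the F1 was DW s fl / dw S FL.
The two rarest classes, dw s fl and DW S FL, are the double crossovers. Comparing them with the parentals, only the dw allele has switched, so dw is the middle locus and the order is s – dw – fl.
s–dw: (93 + 4)/500 = 0.1940; dw–fl: (22 + 4)/500 = 0.0520.
Expected DCO frequency = 0.1940 × 0.0520 ≈ 0.01009; observed = 4/500 ≈ 0.00800.
Coefficient of coincidence = 0.00800/0.01009 ≈ 0.79.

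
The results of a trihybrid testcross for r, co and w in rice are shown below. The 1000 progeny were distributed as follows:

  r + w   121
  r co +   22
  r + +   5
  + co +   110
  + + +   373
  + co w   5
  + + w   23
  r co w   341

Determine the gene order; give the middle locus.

The two most frequent reciprocal classes, r co w and + + +, are the parental types, so the F1 was r co w / + + +.
The two rarest classes, + co w and r + +, are the double crossovers. Comparing them with the parentals, only the r allele has switched, so r is the middle locus and the order is w – r – co.

r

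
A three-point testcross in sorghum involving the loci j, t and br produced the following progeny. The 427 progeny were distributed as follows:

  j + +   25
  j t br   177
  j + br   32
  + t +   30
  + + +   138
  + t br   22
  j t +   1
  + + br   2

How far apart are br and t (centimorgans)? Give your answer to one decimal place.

The two most frequent reciprocal classes, j t br and + + +, are the parental types, so the F1 was j t br / + + +.
The two rarest classes, j t + and + + br, are the double crossovers. Comparing them with the parentals, only the br allele has switched, so br is the middle locus and the order is j – br – t.
Crossovers in the br–t interval produce the single-crossover classes j + br and + t + (32 + 30 = 62) plus the double crossovers (3).
RF(br–t) = (62 + 3) / 427 = 65/427 = 0.1522 → 15.2 centimorgans.

15.2 centimorgans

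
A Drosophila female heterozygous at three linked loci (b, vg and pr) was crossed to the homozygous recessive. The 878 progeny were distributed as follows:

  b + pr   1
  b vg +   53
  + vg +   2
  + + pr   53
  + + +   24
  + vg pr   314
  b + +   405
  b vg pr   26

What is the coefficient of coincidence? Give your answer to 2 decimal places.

0.46

The two most frequent reciprocal classes, + vg pr and b + +, are the parental types, so the F1 was + vg pr / b + +.
The two rarest classes, + vg + and b + pr, are the double crossovers. Comparing them with the parentals, only the pr allele has switched, so pr is the middle locus and the order is vg – pr – b.
vg–pr: (106 + 3)/878 = 0.1241; pr–b: (50 + 3)/878 = 0.0604.
Expected DCO frequency = 0.1241 × 0.0604 ≈ 0.00750; observed = 3/878 ≈ 0.00342.
Coefficient of coincidence = 0.00342/0.00750 ≈ 0.46.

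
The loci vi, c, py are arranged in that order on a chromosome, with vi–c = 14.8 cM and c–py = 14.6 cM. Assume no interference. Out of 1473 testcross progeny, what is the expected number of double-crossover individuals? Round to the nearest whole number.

32

Map distances give recombination frequencies of 0.148 and 0.146 for the two intervals.
With no interference, expected double-crossover frequency = 0.148 × 0.146 = 0.02161.
Expected number = 0.02161 × 1473 = 31.83 ≈ 32.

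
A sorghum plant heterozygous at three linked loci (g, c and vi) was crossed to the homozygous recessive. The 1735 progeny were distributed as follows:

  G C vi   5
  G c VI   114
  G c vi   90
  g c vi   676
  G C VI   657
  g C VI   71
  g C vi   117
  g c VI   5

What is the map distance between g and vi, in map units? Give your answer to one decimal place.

9.9 map units

The two most frequent reciprocal classes, G C VI and g c vi, are the parental types, so the F1 was G C VI / g c vi.
The two rarest classes, G C vi and g c VI, are the double crossovers. Comparing them with the parentals, only the vi allele has switched, so vi is the middle locus and the order is g – vi – c.
Crossovers in the g–vi interval produce the single-crossover classes g C VI and G c vi (71 + 90 = 161) plus the double crossovers (10).
RF(g–vi) = (161 + 10) / 1735 = 171/1735 = 0.0986 → 9.9 map units.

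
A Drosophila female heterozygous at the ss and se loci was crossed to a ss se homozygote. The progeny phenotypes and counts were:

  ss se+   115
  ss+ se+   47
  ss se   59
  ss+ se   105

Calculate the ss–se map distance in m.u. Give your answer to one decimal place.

32.5 m.u.

The two most frequent classes, ss+ se (105) and ss se+ (115), are the parental types, so the F1 was ss+ se / ss se+.
The recombinant classes are ss+ se+ and ss se: 47 + 59 = 106.
Recombination frequency = 106/326 = 0.3252 ≈ 32.5%, i.e. 32.5 m.u.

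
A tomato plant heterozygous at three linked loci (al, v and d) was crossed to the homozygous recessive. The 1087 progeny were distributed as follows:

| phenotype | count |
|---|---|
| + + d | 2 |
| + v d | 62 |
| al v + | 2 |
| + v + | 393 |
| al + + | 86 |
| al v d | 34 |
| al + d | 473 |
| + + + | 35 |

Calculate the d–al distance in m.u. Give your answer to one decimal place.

The two most frequent reciprocal classes, + v + and al + d, are the parental types, so the F1 was + v + / al + d.
The two rarest classes, al v + and + + d, are the double crossovers. Comparing them with the parentals, only the al allele has switched, so al is the middle locus and the order is d – al – v.
Crossovers in the d–al interval produce the single-crossover classes + v d and al + + (62 + 86 = 148) plus the double crossovers (4).
RF(d–al) = (148 + 4) / 1087 = 152/1087 = 0.1398 → 14.0 m.u.

14.0 m.u.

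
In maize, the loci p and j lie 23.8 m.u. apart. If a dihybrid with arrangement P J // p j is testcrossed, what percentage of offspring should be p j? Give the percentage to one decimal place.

A map distance of 23.8 m.u. corresponds to a recombination frequency of 0.238.
The F1 is P J / p j, so p j is a parental gamete class with expected frequency (1 − r)/2 = 0.762/2 = 0.3810.
That is 0.3810 = 38.1% of the progeny.

38.1%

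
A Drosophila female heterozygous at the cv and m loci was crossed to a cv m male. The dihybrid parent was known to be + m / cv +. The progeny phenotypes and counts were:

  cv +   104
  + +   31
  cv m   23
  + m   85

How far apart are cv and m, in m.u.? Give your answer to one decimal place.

The recombinant classes are + + and cv m: 31 + 23 = 54.
Recombination frequency = 54/243 = 0.2222 ≈ 22.2%, i.e. 22.2 m.u.

22.2 m.u.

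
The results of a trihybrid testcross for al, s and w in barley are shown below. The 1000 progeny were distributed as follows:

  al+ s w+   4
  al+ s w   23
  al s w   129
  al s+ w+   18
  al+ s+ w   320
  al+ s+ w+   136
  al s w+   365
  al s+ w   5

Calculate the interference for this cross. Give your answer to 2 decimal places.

The two most frequent reciprocal classes, al+ s+ w and al s w+, are the parental types, so the F1 was al+ s+ w / al s w+.
The two rarest classes, al s+ w and al+ s w+, are the double crossovers. Comparing them with the parentals, only the al allele has switched, so al is the middle locus and the order is w – al – s.
w–al: (265 + 9)/1000 = 0.2740; al–s: (41 + 9)/1000 = 0.0500.
Expected DCO frequency = 0.2740 × 0.0500 ≈ 0.01370; observed = 9/1000 ≈ 0.00900.
Coefficient of coincidence = 0.00900/0.01370 ≈ 0.66; interference = 1 − 0.66 = 0.34.

0.34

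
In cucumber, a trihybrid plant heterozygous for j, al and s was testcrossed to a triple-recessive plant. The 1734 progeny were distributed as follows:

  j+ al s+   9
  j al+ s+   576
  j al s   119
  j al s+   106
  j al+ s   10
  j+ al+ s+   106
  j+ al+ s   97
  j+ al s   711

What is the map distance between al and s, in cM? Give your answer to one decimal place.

The two most frequent reciprocal classes, j al+ s+ and j+ al s, are the parental types, so the F1 was j al+ s+ / j+ al s.
The two rarest classes, j al+ s and j+ al s+, are the double crossovers. Comparing them with the parentals, only the s allele has switched, so s is the middle locus and the order is al – s – j.
Crossovers in the al–s interval produce the single-crossover classes j al s+ and j+ al+ s (106 + 97 = 203) plus the double crossovers (19).
RF(al–s) = (203 + 19) / 1734 = 222/1734 = 0.1280 → 12.8 cM.

12.8 cM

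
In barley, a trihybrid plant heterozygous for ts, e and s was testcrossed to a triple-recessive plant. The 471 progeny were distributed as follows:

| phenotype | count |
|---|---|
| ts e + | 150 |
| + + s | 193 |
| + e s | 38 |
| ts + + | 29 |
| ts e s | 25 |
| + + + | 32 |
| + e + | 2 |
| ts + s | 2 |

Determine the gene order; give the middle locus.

The two most frequent reciprocal classes, ts e + and + + s, are the parental types, so the F1 was ts e + / + + s.
The two rarest classes, + e + and ts + s, are the double crossovers. Comparing them with the parentals, only the ts allele has switched, so ts is the middle locus and the order is e – ts – s.

ts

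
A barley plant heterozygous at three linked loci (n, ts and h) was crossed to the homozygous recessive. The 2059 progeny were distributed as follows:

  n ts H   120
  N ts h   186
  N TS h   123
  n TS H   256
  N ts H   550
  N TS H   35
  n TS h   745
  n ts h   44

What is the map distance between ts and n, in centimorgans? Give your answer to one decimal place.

The two most frequent reciprocal classes, N ts H and n TS h, are the parental types, so the F1 was N ts H / n TS h.
The two rarest classes, N TS H and n ts h, are the double crossovers. Comparing them with the parentals, only the ts allele has switched, so ts is the middle locus and the order is n – ts – h.
Crossovers in the n–ts interval produce the single-crossover classes n ts H and N TS h (120 + 123 = 243) plus the double crossovers (79).
RF(n–ts) = (243 + 79) / 2059 = 322/2059 = 0.1564 → 15.6 centimorgans.

15.6 centimorgans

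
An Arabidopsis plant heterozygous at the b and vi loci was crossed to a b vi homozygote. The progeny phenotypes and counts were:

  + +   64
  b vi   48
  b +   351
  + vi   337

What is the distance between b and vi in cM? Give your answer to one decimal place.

14.0 cM

The two most frequent classes, + vi (337) and b + (351), are the parental types, so the F1 was + vi / b +.
The recombinant classes are + + and b vi: 64 + 48 = 112.
Recombination frequency = 112/800 = 0.1400 ≈ 14.0%, i.e. 14.0 cM.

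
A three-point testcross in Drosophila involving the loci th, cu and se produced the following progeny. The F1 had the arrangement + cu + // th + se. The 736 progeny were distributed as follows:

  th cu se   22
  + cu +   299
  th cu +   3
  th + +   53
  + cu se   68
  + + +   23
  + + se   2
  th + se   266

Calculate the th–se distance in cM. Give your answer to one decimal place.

The two rarest classes, th cu + and + + se, are the double crossovers. Comparing them with the parentals, only the th allele has switched, so th is the middle locus and the order is cu – th – se.
Crossovers in the th–se interval produce the single-crossover classes + cu se and th + + (68 + 53 = 121) plus the double crossovers (5).
RF(th–se) = (121 + 5) / 736 = 126/736 = 0.1712 → 17.1 cM.

17.1 cM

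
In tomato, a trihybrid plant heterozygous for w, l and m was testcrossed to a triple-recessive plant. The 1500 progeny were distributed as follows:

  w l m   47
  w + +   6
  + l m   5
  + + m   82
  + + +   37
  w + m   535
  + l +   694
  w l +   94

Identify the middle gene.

m

The two most frequent reciprocal classes, + l + and w + m, are the parental types, so the F1 was + l + / w + m.
The two rarest classes, + l m and w + +, are the double crossovers. Comparing them with the parentals, only the m allele has switched, so m is the middle locus and the order is w – m – l.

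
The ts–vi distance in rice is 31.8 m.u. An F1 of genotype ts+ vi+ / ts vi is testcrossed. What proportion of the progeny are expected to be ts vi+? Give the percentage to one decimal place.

A map distance of 31.8 m.u. corresponds to a recombination frequency of 0.318.
The F1 is ts+ vi+ / ts vi, so ts vi+ is a recombinant gamete class with expected frequency r/2 = 0.318/2 = 0.1590.
That is 0.1590 = 15.9% of the progeny.

15.9%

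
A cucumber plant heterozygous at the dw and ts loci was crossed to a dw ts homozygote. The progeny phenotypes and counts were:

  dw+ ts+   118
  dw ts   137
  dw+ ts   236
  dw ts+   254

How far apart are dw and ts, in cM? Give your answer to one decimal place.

34.2 cM

The two most frequent classes, dw+ ts (236) and dw ts+ (254), are the parental types, so the F1 was dw+ ts / dw ts+.
The recombinant classes are dw+ ts+ and dw ts: 118 + 137 = 255.
Recombination frequency = 255/745 = 0.3423 ≈ 34.2%, i.e. 34.2 cM.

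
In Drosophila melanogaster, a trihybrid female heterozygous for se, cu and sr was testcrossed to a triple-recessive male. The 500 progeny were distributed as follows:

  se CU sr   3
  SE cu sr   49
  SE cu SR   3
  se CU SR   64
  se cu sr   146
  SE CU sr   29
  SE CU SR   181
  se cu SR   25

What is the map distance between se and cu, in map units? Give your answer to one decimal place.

23.8 map units

The two most frequent reciprocal classes, se cu sr and SE CU SR, are the parental types, so the F1 was se cu sr / SE CU SR.
The two rarest classes, se CU sr and SE cu SR, are the double crossovers. Comparing them with the parentals, only the cu allele has switched, so cu is the middle locus and the order is se – cu – sr.
Crossovers in the se–cu interval produce the single-crossover classes SE cu sr and se CU SR (49 + 64 = 113) plus the double crossovers (6).
RF(se–cu) = (113 + 6) / 500 = 119/500 = 0.2380 → 23.8 map units.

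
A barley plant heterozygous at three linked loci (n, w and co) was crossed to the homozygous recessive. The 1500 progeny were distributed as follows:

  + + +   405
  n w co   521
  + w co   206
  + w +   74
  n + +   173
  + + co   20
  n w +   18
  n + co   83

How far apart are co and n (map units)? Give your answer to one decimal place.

27.8 map units

The two most frequent reciprocal classes, n w co and + + +, are the parental types, so the F1 was n w co / + + +.
The two rarest classes, n w + and + + co, are the double crossovers. Comparing them with the parentals, only the co allele has switched, so co is the middle locus and the order is w – co – n.
Crossovers in the co–n interval produce the single-crossover classes + w co and n + + (206 + 173 = 379) plus the double crossovers (38).
RF(co–n) = (379 + 38) / 1500 = 417/1500 = 0.2780 → 27.8 map units.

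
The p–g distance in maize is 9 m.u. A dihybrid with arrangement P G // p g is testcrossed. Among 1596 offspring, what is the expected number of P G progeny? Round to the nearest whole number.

726

A map distance of 9 m.u. corresponds to a recombination frequency of 0.090.
The F1 is P G / p g, so P G is a parental gamete class with expected frequency (1 − r)/2 = 0.910/2 = 0.4550.
Expected number = 0.4550 × 1596 = 726.18 ≈ 726.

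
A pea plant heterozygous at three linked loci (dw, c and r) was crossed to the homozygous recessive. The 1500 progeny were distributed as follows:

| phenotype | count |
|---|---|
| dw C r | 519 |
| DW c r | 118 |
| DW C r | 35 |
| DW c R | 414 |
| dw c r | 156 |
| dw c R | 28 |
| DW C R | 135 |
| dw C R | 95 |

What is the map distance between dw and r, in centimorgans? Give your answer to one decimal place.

18.4 centimorgans

The two most frequent reciprocal classes, DW c R and dw C r, are the parental types, so the F1 was DW c R / dw C r.
The two rarest classes, dw c R and DW C r, are the double crossovers. Comparing them with the parentals, only the dw allele has switched, so dw is the middle locus and the order is c – dw – r.
Crossovers in the dw–r interval produce the single-crossover classes DW c r and dw C R (118 + 95 = 213) plus the double crossovers (63).
RF(dw–r) = (213 + 63) / 1500 = 276/1500 = 0.1840 → 18.4 centimorgans.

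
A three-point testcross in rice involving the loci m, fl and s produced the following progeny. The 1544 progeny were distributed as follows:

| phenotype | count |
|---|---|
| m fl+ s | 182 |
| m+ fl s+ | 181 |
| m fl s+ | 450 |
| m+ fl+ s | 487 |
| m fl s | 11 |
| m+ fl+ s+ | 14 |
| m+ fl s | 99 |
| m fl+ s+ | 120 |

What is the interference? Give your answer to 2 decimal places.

0.59

The two most frequent reciprocal classes, m+ fl+ s and m fl s+, are the parental types, so the F1 was m+ fl+ s / m fl s+.
The two rarest classes, m+ fl+ s+ and m fl s, are the double crossovers. Comparing them with the parentals, only the s allele has switched, so s is the middle locus and the order is m – s – fl.
m–s: (363 + 25)/1544 = 0.2513; s–fl: (219 + 25)/1544 = 0.1580.
Expected DCO frequency = 0.2513 × 0.1580 ≈ 0.03971; observed = 25/1544 ≈ 0.01619.
Coefficient of coincidence = 0.01619/0.03971 ≈ 0.41; interference = 1 − 0.41 = 0.59.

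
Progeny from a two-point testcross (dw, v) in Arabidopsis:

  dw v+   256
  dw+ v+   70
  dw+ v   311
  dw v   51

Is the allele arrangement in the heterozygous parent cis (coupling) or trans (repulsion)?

The two most frequent classes are dw+ v (311) and dw v+ (256); these are the parental (non-recombinant) types.
So the F1 carried dw+ v on one chromosome and dw v+ on the other — the recessive alleles are on opposite chromosomes (trans / repulsion).

trans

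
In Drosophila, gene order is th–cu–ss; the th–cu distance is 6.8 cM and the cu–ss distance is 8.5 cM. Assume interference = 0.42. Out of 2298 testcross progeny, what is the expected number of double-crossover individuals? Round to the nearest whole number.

8

Map distances give recombination frequencies of 0.068 and 0.085 for the two intervals.
With interference 0.42 (so coincidence = 0.58), expected double-crossover frequency = 0.068 × 0.085 × 0.58 = 0.00335.
Expected number = 0.00335 × 2298 = 7.70 ≈ 8.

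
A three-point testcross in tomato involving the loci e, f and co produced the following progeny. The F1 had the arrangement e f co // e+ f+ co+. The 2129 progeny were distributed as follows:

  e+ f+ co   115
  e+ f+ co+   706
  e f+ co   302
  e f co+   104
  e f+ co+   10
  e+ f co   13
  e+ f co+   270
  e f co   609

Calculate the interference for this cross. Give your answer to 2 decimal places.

The two rarest classes, e+ f co and e f+ co+, are the double crossovers. Comparing them with the parentals, only the e allele has switched, so e is the middle locus and the order is co – e – f.
co–e: (219 + 23)/2129 = 0.1137; e–f: (572 + 23)/2129 = 0.2795.
Expected DCO frequency = 0.1137 × 0.2795 ≈ 0.03178; observed = 23/2129 ≈ 0.01080.
Coefficient of coincidence = 0.01080/0.03178 ≈ 0.34; interference = 1 − 0.34 = 0.66.

0.66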